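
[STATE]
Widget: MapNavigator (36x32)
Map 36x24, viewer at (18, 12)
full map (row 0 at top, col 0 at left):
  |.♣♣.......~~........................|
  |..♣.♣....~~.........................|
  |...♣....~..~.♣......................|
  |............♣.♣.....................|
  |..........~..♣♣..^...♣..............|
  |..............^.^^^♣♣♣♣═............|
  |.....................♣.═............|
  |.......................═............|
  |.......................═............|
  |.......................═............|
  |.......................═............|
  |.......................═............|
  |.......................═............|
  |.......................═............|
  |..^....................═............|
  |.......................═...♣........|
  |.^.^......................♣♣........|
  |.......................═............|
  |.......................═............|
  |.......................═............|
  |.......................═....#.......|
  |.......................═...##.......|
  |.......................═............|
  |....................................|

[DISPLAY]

                                    
                                    
                                    
                                    
.♣♣.......~~........................
..♣.♣....~~.........................
...♣....~..~.♣......................
............♣.♣.....................
..........~..♣♣..^...♣..............
..............^.^^^♣♣♣♣═............
.....................♣.═............
.......................═............
.......................═............
.......................═............
.......................═............
.......................═............
..................@....═............
.......................═............
..^....................═............
.......................═...♣........
.^.^......................♣♣........
.......................═............
.......................═............
.......................═............
.......................═....#.......
.......................═...##.......
.......................═............
....................................
                                    
                                    
                                    
                                    


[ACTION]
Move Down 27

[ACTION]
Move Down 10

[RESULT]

.......................═............
.......................═............
.......................═............
.......................═............
.......................═............
.......................═............
.......................═............
..^....................═............
.......................═...♣........
.^.^......................♣♣........
.......................═............
.......................═............
.......................═............
.......................═....#.......
.......................═...##.......
.......................═............
..................@.................
                                    
                                    
                                    
                                    
                                    
                                    
                                    
                                    
                                    
                                    
                                    
                                    
                                    
                                    
                                    


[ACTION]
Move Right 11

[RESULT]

............═............           
............═............           
............═............           
............═............           
............═............           
............═............           
............═............           
............═............           
............═...♣........           
...............♣♣........           
............═............           
............═............           
............═............           
............═....#.......           
............═...##.......           
............═............           
..................@......           
                                    
                                    
                                    
                                    
                                    
                                    
                                    
                                    
                                    
                                    
                                    
                                    
                                    
                                    
                                    


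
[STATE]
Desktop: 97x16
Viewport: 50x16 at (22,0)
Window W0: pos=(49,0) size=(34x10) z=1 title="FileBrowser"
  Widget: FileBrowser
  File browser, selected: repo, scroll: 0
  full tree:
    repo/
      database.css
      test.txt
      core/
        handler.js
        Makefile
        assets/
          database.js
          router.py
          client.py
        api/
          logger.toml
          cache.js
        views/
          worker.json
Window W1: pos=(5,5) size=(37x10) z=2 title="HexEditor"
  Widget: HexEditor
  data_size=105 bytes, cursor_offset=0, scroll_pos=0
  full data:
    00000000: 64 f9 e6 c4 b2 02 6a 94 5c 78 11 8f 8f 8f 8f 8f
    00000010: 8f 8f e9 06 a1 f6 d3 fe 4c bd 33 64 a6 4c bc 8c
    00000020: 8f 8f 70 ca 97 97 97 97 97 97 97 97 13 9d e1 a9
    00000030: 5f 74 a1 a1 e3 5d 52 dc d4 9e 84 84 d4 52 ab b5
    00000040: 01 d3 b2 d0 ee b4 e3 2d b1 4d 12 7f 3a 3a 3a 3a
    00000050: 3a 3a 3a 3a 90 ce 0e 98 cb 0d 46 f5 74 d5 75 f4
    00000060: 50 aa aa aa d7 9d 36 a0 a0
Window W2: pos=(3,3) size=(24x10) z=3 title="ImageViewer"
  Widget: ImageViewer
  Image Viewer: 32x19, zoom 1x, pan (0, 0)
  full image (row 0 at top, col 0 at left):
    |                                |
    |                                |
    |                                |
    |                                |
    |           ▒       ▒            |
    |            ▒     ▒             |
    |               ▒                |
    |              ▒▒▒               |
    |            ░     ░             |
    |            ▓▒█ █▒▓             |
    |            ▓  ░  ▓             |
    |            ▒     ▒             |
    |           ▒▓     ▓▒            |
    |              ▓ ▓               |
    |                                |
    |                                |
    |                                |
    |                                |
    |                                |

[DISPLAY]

                           ┏━━━━━━━━━━━━━━━━━━━━━━
                           ┃ FileBrowser          
                           ┠──────────────────────
━━━━┓                      ┃> [-] repo/           
    ┃                      ┃    database.css      
────┨━━━━━━━━━━━━━━┓       ┃    test.txt          
    ┃              ┃       ┃    [+] core/         
    ┃──────────────┨       ┃                      
    ┃ b2 02 6a 94  ┃       ┃                      
    ┃ a1 f6 d3 fe  ┃       ┗━━━━━━━━━━━━━━━━━━━━━━
 ▒  ┃ 97 97 97 97  ┃                              
▒   ┃ e3 5d 52 dc  ┃                              
━━━━┛ ee b4 e3 2d  ┃                              
3a 3a 90 ce 0e 98  ┃                              
━━━━━━━━━━━━━━━━━━━┛                              
                                                  


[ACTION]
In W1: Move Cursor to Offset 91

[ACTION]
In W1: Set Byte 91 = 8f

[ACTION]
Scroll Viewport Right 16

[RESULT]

           ┏━━━━━━━━━━━━━━━━━━━━━━━━━━━━━━━━┓     
           ┃ FileBrowser                    ┃     
           ┠────────────────────────────────┨     
           ┃> [-] repo/                     ┃     
           ┃    database.css                ┃     
━━━┓       ┃    test.txt                    ┃     
   ┃       ┃    [+] core/                   ┃     
───┨       ┃                                ┃     
4  ┃       ┃                                ┃     
e  ┃       ┗━━━━━━━━━━━━━━━━━━━━━━━━━━━━━━━━┛     
7  ┃                                              
c  ┃                                              
d  ┃                                              
8  ┃                                              
━━━┛                                              
                                                  


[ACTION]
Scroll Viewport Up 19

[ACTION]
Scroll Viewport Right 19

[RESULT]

  ┏━━━━━━━━━━━━━━━━━━━━━━━━━━━━━━━━┓              
  ┃ FileBrowser                    ┃              
  ┠────────────────────────────────┨              
  ┃> [-] repo/                     ┃              
  ┃    database.css                ┃              
  ┃    test.txt                    ┃              
  ┃    [+] core/                   ┃              
  ┃                                ┃              
  ┃                                ┃              
  ┗━━━━━━━━━━━━━━━━━━━━━━━━━━━━━━━━┛              
                                                  
                                                  
                                                  
                                                  
                                                  
                                                  


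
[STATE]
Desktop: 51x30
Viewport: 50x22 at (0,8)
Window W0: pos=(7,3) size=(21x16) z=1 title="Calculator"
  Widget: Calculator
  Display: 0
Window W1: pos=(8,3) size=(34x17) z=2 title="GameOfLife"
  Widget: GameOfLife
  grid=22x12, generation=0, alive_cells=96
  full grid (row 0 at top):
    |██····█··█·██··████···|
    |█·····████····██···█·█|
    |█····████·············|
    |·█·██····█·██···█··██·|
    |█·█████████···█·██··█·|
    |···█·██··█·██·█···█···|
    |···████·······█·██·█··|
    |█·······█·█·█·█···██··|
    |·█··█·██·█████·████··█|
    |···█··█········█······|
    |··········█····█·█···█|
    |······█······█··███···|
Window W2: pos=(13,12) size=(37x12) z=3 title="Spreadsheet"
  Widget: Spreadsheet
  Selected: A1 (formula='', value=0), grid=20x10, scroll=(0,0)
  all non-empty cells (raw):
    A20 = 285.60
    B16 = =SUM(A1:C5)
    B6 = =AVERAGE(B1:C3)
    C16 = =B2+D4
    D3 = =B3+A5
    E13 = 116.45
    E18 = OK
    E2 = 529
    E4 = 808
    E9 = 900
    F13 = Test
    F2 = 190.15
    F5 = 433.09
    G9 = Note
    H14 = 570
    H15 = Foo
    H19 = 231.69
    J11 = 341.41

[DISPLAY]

       ┃┃█·····████····██···█·█          ┃        
       ┃┃█····████·············          ┃        
       ┃┃·█·██····█·██···█··██·          ┃        
       ┃┃█·█████████···█·██··█·          ┃        
       ┃┃···█┏━━━━━━━━━━━━━━━━━━━━━━━━━━━━━━━━━━━┓
       ┃┃···█┃ Spreadsheet                       ┃
       ┃┃█···┠───────────────────────────────────┨
       ┃┃·█··┃A1:                                ┃
       ┃┃···█┃       A       B       C       D   ┃
       ┃┃····┃-----------------------------------┃
       ┗┃····┃  1      [0]       0       0       ┃
        ┗━━━━┃  2        0       0       0       ┃
             ┃  3        0       0       0       ┃
             ┃  4        0       0       0       ┃
             ┃  5        0       0       0       ┃
             ┗━━━━━━━━━━━━━━━━━━━━━━━━━━━━━━━━━━━┛
                                                  
                                                  
                                                  
                                                  
                                                  
                                                  


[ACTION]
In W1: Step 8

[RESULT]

       ┃┃······················          ┃        
       ┃┃······················          ┃        
       ┃┃·······██·██··········          ┃        
       ┃┃·······█····█·········          ┃        
       ┃┃····┏━━━━━━━━━━━━━━━━━━━━━━━━━━━━━━━━━━━┓
       ┃┃····┃ Spreadsheet                       ┃
       ┃┃····┠───────────────────────────────────┨
       ┃┃····┃A1:                                ┃
       ┃┃····┃       A       B       C       D   ┃
       ┃┃····┃-----------------------------------┃
       ┗┃····┃  1      [0]       0       0       ┃
        ┗━━━━┃  2        0       0       0       ┃
             ┃  3        0       0       0       ┃
             ┃  4        0       0       0       ┃
             ┃  5        0       0       0       ┃
             ┗━━━━━━━━━━━━━━━━━━━━━━━━━━━━━━━━━━━┛
                                                  
                                                  
                                                  
                                                  
                                                  
                                                  


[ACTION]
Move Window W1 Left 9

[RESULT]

┃······················          ┃                
┃······················          ┃                
┃·······██·██··········          ┃                
┃·······█····█·········          ┃                
┃········██··┏━━━━━━━━━━━━━━━━━━━━━━━━━━━━━━━━━━━┓
┃·········██·┃ Spreadsheet                       ┃
┃······██·█··┠───────────────────────────────────┨
┃····█·█·███·┃A1:                                ┃
┃····█······█┃       A       B       C       D   ┃
┃·····██·██·█┃-----------------------------------┃
┃·····███·██·┃  1      [0]       0       0       ┃
┗━━━━━━━━━━━━┃  2        0       0       0       ┃
             ┃  3        0       0       0       ┃
             ┃  4        0       0       0       ┃
             ┃  5        0       0       0       ┃
             ┗━━━━━━━━━━━━━━━━━━━━━━━━━━━━━━━━━━━┛
                                                  
                                                  
                                                  
                                                  
                                                  
                                                  


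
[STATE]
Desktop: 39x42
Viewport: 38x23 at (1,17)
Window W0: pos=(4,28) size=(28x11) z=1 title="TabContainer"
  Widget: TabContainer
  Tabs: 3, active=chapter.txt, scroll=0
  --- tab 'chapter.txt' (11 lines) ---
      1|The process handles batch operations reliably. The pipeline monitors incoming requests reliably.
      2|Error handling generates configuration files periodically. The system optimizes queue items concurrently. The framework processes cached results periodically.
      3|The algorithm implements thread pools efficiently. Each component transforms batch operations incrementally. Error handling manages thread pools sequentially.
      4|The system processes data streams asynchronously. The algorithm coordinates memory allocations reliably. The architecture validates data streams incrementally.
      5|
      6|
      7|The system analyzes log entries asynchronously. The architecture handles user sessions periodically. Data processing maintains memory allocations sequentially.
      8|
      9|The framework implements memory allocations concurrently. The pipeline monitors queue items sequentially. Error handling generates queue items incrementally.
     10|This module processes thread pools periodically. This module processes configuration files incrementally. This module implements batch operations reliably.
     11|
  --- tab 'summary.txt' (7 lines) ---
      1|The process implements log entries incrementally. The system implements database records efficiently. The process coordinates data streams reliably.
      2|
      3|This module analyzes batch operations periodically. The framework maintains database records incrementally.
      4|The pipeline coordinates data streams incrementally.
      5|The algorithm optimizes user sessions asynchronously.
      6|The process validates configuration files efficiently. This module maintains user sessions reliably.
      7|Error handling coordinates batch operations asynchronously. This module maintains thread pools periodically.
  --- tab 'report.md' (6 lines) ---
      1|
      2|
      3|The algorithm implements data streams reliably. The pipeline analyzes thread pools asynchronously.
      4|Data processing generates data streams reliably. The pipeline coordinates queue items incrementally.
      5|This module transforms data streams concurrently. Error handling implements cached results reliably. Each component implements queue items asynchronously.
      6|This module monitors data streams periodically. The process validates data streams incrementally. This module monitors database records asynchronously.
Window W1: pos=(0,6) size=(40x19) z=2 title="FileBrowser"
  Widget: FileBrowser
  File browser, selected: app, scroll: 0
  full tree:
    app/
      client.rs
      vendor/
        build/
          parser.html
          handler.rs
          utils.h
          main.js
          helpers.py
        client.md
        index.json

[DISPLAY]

                                      
                                      
                                      
                                      
                                      
                                      
                                      
━━━━━━━━━━━━━━━━━━━━━━━━━━━━━━━━━━━━━━
                                      
                                      
                                      
   ┏━━━━━━━━━━━━━━━━━━━━━━━━━━┓       
   ┃ TabContainer             ┃       
   ┠──────────────────────────┨       
   ┃[chapter.txt]│ summary.txt┃       
   ┃──────────────────────────┃       
   ┃The process handles batch ┃       
   ┃Error handling generates c┃       
   ┃The algorithm implements t┃       
   ┃The system processes data ┃       
   ┃                          ┃       
   ┗━━━━━━━━━━━━━━━━━━━━━━━━━━┛       
                                      


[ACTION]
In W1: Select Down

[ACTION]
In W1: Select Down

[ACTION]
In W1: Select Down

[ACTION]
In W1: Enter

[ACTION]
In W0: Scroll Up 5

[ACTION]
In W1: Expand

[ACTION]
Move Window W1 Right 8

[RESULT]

                                     ┃
                                     ┃
                                     ┃
                                     ┃
                                     ┃
                                     ┃
                                     ┃
━━━━━━━━━━━━━━━━━━━━━━━━━━━━━━━━━━━━━┛
                                      
                                      
                                      
   ┏━━━━━━━━━━━━━━━━━━━━━━━━━━┓       
   ┃ TabContainer             ┃       
   ┠──────────────────────────┨       
   ┃[chapter.txt]│ summary.txt┃       
   ┃──────────────────────────┃       
   ┃The process handles batch ┃       
   ┃Error handling generates c┃       
   ┃The algorithm implements t┃       
   ┃The system processes data ┃       
   ┃                          ┃       
   ┗━━━━━━━━━━━━━━━━━━━━━━━━━━┛       
                                      


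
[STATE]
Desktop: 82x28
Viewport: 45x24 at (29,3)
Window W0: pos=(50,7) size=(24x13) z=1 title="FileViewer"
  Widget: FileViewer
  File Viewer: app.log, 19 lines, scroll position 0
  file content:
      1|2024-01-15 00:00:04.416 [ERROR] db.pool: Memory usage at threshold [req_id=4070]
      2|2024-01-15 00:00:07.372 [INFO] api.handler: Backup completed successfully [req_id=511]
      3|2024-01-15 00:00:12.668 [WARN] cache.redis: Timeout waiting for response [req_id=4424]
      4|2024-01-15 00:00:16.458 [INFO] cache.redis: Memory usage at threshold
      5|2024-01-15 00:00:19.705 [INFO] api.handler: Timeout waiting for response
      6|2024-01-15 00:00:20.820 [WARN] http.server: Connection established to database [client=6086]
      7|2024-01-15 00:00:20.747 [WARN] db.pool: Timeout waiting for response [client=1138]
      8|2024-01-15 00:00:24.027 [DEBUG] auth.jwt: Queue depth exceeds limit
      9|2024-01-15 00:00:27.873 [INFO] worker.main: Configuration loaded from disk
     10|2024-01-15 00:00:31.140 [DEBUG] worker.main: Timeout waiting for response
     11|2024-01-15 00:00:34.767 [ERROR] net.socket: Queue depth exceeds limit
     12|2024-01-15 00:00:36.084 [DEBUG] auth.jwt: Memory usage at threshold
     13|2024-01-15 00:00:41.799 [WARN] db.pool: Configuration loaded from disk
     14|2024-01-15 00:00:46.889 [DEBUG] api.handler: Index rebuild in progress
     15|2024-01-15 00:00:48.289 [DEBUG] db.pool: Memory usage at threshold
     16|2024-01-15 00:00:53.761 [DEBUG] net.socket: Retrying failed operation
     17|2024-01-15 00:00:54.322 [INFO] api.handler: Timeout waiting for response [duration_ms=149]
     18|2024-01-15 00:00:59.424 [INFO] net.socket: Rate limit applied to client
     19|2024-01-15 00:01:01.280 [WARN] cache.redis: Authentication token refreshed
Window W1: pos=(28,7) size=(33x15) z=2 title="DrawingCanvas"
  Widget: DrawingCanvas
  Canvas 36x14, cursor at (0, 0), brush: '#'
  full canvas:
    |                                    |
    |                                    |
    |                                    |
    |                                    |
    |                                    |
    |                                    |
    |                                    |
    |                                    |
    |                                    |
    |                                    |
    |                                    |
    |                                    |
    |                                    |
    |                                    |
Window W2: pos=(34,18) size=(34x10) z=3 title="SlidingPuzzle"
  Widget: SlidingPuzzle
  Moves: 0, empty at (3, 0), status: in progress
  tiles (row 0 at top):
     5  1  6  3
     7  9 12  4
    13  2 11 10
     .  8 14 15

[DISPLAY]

                                             
                                             
                                             
                                             
━━━━━━━━━━━━━━━━━━━━━━━━━━━━━━━┓━━━━━━━━━━━━┓
 DrawingCanvas                 ┃r           ┃
───────────────────────────────┨────────────┨
+                              ┃ 00:00:04.4▲┃
                               ┃ 00:00:07.3█┃
                               ┃ 00:00:12.6░┃
                               ┃ 00:00:16.4░┃
                               ┃ 00:00:19.7░┃
                               ┃ 00:00:20.8░┃
                               ┃ 00:00:20.7░┃
                               ┃ 00:00:24.0░┃
     ┏━━━━━━━━━━━━━━━━━━━━━━━━━━━━━━━━┓27.8▼┃
     ┃ SlidingPuzzle                  ┃━━━━━┛
     ┠────────────────────────────────┨      
━━━━━┃┌────┬────┬────┬────┐           ┃      
     ┃│  5 │  1 │  6 │  3 │           ┃      
     ┃├────┼────┼────┼────┤           ┃      
     ┃│  7 │  9 │ 12 │  4 │           ┃      
     ┃├────┼────┼────┼────┤           ┃      
     ┃│ 13 │  2 │ 11 │ 10 │           ┃      


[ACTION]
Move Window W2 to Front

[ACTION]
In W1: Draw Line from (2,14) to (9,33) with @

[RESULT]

                                             
                                             
                                             
                                             
━━━━━━━━━━━━━━━━━━━━━━━━━━━━━━━┓━━━━━━━━━━━━┓
 DrawingCanvas                 ┃r           ┃
───────────────────────────────┨────────────┨
+                              ┃ 00:00:04.4▲┃
                               ┃ 00:00:07.3█┃
              @@               ┃ 00:00:12.6░┃
                @@@            ┃ 00:00:16.4░┃
                   @@          ┃ 00:00:19.7░┃
                     @@@       ┃ 00:00:20.8░┃
                        @@@    ┃ 00:00:20.7░┃
                           @@  ┃ 00:00:24.0░┃
     ┏━━━━━━━━━━━━━━━━━━━━━━━━━━━━━━━━┓27.8▼┃
     ┃ SlidingPuzzle                  ┃━━━━━┛
     ┠────────────────────────────────┨      
━━━━━┃┌────┬────┬────┬────┐           ┃      
     ┃│  5 │  1 │  6 │  3 │           ┃      
     ┃├────┼────┼────┼────┤           ┃      
     ┃│  7 │  9 │ 12 │  4 │           ┃      
     ┃├────┼────┼────┼────┤           ┃      
     ┃│ 13 │  2 │ 11 │ 10 │           ┃      


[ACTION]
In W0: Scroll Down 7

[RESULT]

                                             
                                             
                                             
                                             
━━━━━━━━━━━━━━━━━━━━━━━━━━━━━━━┓━━━━━━━━━━━━┓
 DrawingCanvas                 ┃r           ┃
───────────────────────────────┨────────────┨
+                              ┃ 00:00:24.0▲┃
                               ┃ 00:00:27.8░┃
              @@               ┃ 00:00:31.1░┃
                @@@            ┃ 00:00:34.7░┃
                   @@          ┃ 00:00:36.0░┃
                     @@@       ┃ 00:00:41.7█┃
                        @@@    ┃ 00:00:46.8░┃
                           @@  ┃ 00:00:48.2░┃
     ┏━━━━━━━━━━━━━━━━━━━━━━━━━━━━━━━━┓53.7▼┃
     ┃ SlidingPuzzle                  ┃━━━━━┛
     ┠────────────────────────────────┨      
━━━━━┃┌────┬────┬────┬────┐           ┃      
     ┃│  5 │  1 │  6 │  3 │           ┃      
     ┃├────┼────┼────┼────┤           ┃      
     ┃│  7 │  9 │ 12 │  4 │           ┃      
     ┃├────┼────┼────┼────┤           ┃      
     ┃│ 13 │  2 │ 11 │ 10 │           ┃      


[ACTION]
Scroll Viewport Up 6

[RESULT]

                                             
                                             
                                             
                                             
                                             
                                             
                                             
━━━━━━━━━━━━━━━━━━━━━━━━━━━━━━━┓━━━━━━━━━━━━┓
 DrawingCanvas                 ┃r           ┃
───────────────────────────────┨────────────┨
+                              ┃ 00:00:24.0▲┃
                               ┃ 00:00:27.8░┃
              @@               ┃ 00:00:31.1░┃
                @@@            ┃ 00:00:34.7░┃
                   @@          ┃ 00:00:36.0░┃
                     @@@       ┃ 00:00:41.7█┃
                        @@@    ┃ 00:00:46.8░┃
                           @@  ┃ 00:00:48.2░┃
     ┏━━━━━━━━━━━━━━━━━━━━━━━━━━━━━━━━┓53.7▼┃
     ┃ SlidingPuzzle                  ┃━━━━━┛
     ┠────────────────────────────────┨      
━━━━━┃┌────┬────┬────┬────┐           ┃      
     ┃│  5 │  1 │  6 │  3 │           ┃      
     ┃├────┼────┼────┼────┤           ┃      


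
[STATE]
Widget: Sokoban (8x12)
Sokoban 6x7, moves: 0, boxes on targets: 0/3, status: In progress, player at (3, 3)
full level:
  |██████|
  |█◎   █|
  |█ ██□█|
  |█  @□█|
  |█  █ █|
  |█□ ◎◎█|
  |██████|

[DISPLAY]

██████  
█◎   █  
█ ██□█  
█  @□█  
█  █ █  
█□ ◎◎█  
██████  
Moves: 0
        
        
        
        


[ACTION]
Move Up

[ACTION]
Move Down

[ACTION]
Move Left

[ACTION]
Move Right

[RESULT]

██████  
█◎   █  
█ ██□█  
█  @□█  
█  █ █  
█□ ◎◎█  
██████  
Moves: 2
        
        
        
        


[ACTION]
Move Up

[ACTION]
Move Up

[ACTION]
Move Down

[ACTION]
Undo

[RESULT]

██████  
█◎   █  
█ ██□█  
█ @ □█  
█  █ █  
█□ ◎◎█  
██████  
Moves: 1
        
        
        
        


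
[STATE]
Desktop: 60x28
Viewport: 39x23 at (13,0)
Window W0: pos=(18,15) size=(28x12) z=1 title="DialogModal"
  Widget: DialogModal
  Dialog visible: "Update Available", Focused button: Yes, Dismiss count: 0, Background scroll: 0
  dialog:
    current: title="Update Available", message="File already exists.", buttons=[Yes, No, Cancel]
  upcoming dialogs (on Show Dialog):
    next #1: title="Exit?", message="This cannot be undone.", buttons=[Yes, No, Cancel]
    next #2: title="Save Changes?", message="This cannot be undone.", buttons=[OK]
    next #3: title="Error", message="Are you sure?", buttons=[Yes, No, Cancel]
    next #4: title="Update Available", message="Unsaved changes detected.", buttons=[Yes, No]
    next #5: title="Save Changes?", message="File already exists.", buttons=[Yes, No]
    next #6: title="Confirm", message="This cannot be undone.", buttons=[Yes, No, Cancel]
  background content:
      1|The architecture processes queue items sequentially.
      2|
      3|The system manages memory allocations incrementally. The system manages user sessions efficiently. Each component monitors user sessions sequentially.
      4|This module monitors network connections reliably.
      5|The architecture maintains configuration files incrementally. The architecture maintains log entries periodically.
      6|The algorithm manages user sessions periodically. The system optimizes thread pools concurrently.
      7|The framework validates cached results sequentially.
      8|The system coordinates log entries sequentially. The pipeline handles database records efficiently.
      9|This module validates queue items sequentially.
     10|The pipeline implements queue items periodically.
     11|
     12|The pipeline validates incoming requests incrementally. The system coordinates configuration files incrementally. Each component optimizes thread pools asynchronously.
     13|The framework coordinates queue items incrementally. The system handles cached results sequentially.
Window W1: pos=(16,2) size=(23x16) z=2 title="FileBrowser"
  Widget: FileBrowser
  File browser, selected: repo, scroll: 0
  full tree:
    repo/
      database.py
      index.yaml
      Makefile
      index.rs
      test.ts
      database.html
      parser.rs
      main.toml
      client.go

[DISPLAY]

                                       
                                       
   ┏━━━━━━━━━━━━━━━━━━━━━┓             
   ┃ FileBrowser         ┃             
   ┠─────────────────────┨             
   ┃> [-] repo/          ┃             
   ┃    database.py      ┃             
   ┃    index.yaml       ┃             
   ┃    Makefile         ┃             
   ┃    index.rs         ┃             
   ┃    test.ts          ┃             
   ┃    database.html    ┃             
   ┃    parser.rs        ┃             
   ┃    main.toml        ┃             
   ┃    client.go        ┃             
   ┃                     ┃━━━━━━┓      
   ┃                     ┃      ┃      
   ┗━━━━━━━━━━━━━━━━━━━━━┛──────┨      
     ┃The architecture processes┃      
     ┃  ┌────────────────────┐  ┃      
     ┃Th│  Update Available  │y ┃      
     ┃Th│File already exists.│wo┃      
     ┃Th│[Yes]  No   Cancel  │ns┃      


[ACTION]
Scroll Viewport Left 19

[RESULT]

                                       
                                       
                ┏━━━━━━━━━━━━━━━━━━━━━┓
                ┃ FileBrowser         ┃
                ┠─────────────────────┨
                ┃> [-] repo/          ┃
                ┃    database.py      ┃
                ┃    index.yaml       ┃
                ┃    Makefile         ┃
                ┃    index.rs         ┃
                ┃    test.ts          ┃
                ┃    database.html    ┃
                ┃    parser.rs        ┃
                ┃    main.toml        ┃
                ┃    client.go        ┃
                ┃                     ┃
                ┃                     ┃
                ┗━━━━━━━━━━━━━━━━━━━━━┛
                  ┃The architecture pro
                  ┃  ┌─────────────────
                  ┃Th│  Update Availabl
                  ┃Th│File already exis
                  ┃Th│[Yes]  No   Cance


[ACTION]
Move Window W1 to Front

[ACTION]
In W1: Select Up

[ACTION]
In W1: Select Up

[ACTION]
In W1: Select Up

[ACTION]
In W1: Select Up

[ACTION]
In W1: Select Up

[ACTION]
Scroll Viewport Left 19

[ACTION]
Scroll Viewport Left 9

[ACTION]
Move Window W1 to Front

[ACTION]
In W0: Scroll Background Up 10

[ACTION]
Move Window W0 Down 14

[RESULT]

                                       
                                       
                ┏━━━━━━━━━━━━━━━━━━━━━┓
                ┃ FileBrowser         ┃
                ┠─────────────────────┨
                ┃> [-] repo/          ┃
                ┃    database.py      ┃
                ┃    index.yaml       ┃
                ┃    Makefile         ┃
                ┃    index.rs         ┃
                ┃    test.ts          ┃
                ┃    database.html    ┃
                ┃    parser.rs        ┃
                ┃    main.toml        ┃
                ┃    client.go        ┃
                ┃                     ┃
                ┃                     ┃
                ┗━━━━━━━━━━━━━━━━━━━━━┛
                  ┠────────────────────
                  ┃The architecture pro
                  ┃  ┌─────────────────
                  ┃Th│  Update Availabl
                  ┃Th│File already exis


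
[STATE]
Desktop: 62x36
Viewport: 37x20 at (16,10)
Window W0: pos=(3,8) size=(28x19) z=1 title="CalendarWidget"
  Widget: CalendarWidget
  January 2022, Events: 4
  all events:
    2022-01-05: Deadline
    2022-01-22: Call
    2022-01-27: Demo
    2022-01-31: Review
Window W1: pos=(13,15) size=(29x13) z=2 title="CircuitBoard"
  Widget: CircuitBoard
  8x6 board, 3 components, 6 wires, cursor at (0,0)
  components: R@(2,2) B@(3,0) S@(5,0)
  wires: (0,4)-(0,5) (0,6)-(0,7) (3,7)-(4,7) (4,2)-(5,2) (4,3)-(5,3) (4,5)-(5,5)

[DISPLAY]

──────────────┨                      
ry 2022       ┃                      
Fr Sa Su      ┃                      
    1  2      ┃                      
  7  8  9     ┃                      
━━━━━━━━━━━━━━━━━━━━━━━━━┓           
ircuitBoard              ┃           
─────────────────────────┨           
 0 1 2 3 4 5 6 7         ┃           
 [.]              · ─ ·  ┃           
                         ┃           
                         ┃           
                         ┃           
          R              ┃           
                         ┃           
  B                      ┃           
                         ┃           
━━━━━━━━━━━━━━━━━━━━━━━━━┛           
                                     
                                     


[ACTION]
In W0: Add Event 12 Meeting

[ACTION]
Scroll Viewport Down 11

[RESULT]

ircuitBoard              ┃           
─────────────────────────┨           
 0 1 2 3 4 5 6 7         ┃           
 [.]              · ─ ·  ┃           
                         ┃           
                         ┃           
                         ┃           
          R              ┃           
                         ┃           
  B                      ┃           
                         ┃           
━━━━━━━━━━━━━━━━━━━━━━━━━┛           
                                     
                                     
                                     
                                     
                                     
                                     
                                     
                                     
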